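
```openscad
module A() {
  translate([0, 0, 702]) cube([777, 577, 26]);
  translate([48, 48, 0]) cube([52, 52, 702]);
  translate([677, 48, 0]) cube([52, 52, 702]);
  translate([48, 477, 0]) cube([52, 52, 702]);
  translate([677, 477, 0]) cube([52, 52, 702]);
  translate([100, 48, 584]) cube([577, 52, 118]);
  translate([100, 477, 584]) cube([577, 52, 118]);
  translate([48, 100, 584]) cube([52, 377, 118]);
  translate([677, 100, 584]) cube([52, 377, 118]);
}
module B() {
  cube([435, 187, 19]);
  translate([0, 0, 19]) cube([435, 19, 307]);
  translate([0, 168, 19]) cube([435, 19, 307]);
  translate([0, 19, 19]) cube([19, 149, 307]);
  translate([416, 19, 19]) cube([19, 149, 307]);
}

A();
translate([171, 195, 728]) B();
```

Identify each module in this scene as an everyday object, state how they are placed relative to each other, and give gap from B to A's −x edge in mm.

The open box's min-x is at 171; the table's min-x is 0; gap = 171 mm.

A is a table. B is an open box. The open box is on top of the table, centred. The gap from the open box to the table's −x edge is 171 mm.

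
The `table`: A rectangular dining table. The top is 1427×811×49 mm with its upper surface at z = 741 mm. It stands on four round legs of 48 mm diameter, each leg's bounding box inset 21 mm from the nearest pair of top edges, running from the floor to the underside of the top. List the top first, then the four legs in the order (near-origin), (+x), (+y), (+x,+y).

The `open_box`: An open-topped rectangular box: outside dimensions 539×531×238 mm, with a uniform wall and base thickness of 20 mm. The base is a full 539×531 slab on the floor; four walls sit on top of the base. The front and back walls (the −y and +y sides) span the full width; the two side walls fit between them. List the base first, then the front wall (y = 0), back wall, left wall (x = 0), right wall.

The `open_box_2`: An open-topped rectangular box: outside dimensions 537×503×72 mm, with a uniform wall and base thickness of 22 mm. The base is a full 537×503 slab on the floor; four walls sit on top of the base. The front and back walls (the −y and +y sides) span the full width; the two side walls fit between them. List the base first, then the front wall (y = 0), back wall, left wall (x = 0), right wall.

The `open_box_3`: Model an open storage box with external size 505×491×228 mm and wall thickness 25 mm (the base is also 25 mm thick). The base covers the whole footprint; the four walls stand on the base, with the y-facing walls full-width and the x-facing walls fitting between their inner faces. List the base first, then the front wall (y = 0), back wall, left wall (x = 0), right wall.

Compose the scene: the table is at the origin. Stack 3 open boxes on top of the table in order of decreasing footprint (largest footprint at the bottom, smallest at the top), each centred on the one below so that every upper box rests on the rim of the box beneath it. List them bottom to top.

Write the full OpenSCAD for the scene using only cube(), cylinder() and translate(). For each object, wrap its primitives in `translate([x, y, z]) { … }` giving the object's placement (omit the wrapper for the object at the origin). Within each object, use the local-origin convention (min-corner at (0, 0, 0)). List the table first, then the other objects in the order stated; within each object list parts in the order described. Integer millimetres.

translate([0, 0, 692]) cube([1427, 811, 49]);
translate([45, 45, 0]) cylinder(h = 692, r = 24);
translate([1382, 45, 0]) cylinder(h = 692, r = 24);
translate([45, 766, 0]) cylinder(h = 692, r = 24);
translate([1382, 766, 0]) cylinder(h = 692, r = 24);
translate([444, 140, 741]) {
  cube([539, 531, 20]);
  translate([0, 0, 20]) cube([539, 20, 218]);
  translate([0, 511, 20]) cube([539, 20, 218]);
  translate([0, 20, 20]) cube([20, 491, 218]);
  translate([519, 20, 20]) cube([20, 491, 218]);
}
translate([445, 154, 979]) {
  cube([537, 503, 22]);
  translate([0, 0, 22]) cube([537, 22, 50]);
  translate([0, 481, 22]) cube([537, 22, 50]);
  translate([0, 22, 22]) cube([22, 459, 50]);
  translate([515, 22, 22]) cube([22, 459, 50]);
}
translate([461, 160, 1051]) {
  cube([505, 491, 25]);
  translate([0, 0, 25]) cube([505, 25, 203]);
  translate([0, 466, 25]) cube([505, 25, 203]);
  translate([0, 25, 25]) cube([25, 441, 203]);
  translate([480, 25, 25]) cube([25, 441, 203]);
}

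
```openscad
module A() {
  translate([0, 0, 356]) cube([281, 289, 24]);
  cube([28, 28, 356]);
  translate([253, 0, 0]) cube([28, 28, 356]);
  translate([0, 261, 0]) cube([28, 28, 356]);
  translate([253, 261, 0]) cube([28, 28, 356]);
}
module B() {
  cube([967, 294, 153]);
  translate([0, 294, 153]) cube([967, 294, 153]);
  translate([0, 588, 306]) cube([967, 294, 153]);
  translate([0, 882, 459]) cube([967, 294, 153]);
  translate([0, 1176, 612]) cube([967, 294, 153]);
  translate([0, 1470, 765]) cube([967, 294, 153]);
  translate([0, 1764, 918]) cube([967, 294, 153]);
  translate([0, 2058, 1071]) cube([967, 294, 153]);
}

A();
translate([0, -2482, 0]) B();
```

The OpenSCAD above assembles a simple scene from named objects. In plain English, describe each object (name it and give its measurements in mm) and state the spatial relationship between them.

A is a simple wooden stool: a rectangular seat 281 mm (x) by 289 mm (y), 24 mm thick, top face at z = 380 mm, on four square legs, each 28×28 mm in cross-section. The legs rest on z = 0, each flush with a corner of the seat.

B is a straight staircase of 8 solid steps. Each step is 967 mm wide (x), 294 mm deep (y, the going) and 153 mm tall (the rise). The first step rests on the floor; each subsequent step sits one going further in +y and one rise higher in +z, directly behind and above the previous step with no overlap.

The staircase is on the floor beside the stool on its −y side.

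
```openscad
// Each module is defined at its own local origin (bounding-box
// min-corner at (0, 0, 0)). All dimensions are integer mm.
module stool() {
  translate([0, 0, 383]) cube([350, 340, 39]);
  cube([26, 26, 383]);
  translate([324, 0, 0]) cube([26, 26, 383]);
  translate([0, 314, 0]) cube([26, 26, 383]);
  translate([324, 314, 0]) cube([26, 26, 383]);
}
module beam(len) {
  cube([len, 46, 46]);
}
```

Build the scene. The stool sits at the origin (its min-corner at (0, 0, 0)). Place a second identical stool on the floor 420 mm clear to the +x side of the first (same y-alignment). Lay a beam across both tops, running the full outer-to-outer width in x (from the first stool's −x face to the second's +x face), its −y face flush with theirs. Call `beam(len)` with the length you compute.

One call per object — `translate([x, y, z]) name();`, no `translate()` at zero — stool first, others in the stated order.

stool();
translate([770, 0, 0]) stool();
translate([0, 0, 422]) beam(1120);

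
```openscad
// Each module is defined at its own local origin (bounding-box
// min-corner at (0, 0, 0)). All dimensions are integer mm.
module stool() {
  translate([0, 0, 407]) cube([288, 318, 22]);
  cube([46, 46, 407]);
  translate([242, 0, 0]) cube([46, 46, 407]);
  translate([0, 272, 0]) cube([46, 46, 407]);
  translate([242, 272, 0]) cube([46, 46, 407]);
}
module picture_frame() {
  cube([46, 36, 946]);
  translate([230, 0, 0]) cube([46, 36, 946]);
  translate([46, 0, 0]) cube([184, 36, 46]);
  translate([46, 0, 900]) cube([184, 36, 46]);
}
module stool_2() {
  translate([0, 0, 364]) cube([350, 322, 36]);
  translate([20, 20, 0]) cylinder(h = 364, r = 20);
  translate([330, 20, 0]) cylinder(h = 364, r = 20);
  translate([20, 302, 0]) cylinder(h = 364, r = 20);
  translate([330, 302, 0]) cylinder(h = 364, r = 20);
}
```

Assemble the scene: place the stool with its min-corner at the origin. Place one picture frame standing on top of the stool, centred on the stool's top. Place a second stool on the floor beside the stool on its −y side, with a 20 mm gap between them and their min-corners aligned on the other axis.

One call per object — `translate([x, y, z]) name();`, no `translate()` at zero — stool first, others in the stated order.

stool();
translate([6, 141, 429]) picture_frame();
translate([0, -342, 0]) stool_2();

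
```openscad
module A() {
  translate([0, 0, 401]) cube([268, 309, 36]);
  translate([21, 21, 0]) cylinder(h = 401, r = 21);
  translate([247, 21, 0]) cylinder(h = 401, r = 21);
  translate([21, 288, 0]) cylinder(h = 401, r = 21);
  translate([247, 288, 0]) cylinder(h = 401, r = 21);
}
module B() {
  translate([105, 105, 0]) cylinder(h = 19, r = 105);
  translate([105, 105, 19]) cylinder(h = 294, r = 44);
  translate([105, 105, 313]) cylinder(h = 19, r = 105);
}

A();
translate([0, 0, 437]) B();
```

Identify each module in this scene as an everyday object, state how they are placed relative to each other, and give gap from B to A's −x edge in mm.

A is a stool. B is a spool. The spool is on top of the stool. The gap from the spool to the stool's −x edge is 0 mm.

The spool's min-x is at 0; the stool's min-x is 0; gap = 0 mm.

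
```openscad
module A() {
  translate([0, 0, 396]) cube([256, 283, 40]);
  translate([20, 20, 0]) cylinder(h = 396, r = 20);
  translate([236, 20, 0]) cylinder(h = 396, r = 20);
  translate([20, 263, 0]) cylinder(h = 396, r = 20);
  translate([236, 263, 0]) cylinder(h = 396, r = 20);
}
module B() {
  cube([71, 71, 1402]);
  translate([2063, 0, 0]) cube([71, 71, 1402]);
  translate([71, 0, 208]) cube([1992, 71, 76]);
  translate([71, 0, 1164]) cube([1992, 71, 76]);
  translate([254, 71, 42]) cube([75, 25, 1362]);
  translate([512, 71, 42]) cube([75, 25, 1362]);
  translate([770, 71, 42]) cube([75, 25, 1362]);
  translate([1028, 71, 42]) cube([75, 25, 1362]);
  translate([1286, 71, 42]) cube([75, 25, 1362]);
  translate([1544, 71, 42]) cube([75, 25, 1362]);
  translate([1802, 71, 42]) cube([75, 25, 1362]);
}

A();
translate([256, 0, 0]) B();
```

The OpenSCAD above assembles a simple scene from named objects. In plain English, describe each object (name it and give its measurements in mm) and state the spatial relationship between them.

A is a four-legged stool. The seat is a 256×283×40 mm slab whose top surface is at z = 436 mm; four round legs, each 40 mm in diameter, run from the floor (z = 0) to the underside of the seat, each leg's axis is inset half a diameter from the nearest pair of seat edges (so the leg's bounding box is flush with the corner).

B is a fence section. Two 71×71 mm posts, 1402 mm tall, stand on the floor with a clear span of 1992 mm between their inner faces. Two horizontal rails of 71×76 mm section span the gap between the posts with their undersides at z = 208 mm and z = 1164 mm, flush with the posts' −y face. 7 pickets, each 75 mm wide, 25 mm thick and 1362 mm tall, are fixed to the +y face of the rails with their bottoms at z = 42 mm, evenly spaced across the span with equal gaps (rounded down to the nearest mm) at the −x end and between each pair — any rounding remainder accumulates at the +x end.

The fence section is against the stool's +x side, with their −y faces flush.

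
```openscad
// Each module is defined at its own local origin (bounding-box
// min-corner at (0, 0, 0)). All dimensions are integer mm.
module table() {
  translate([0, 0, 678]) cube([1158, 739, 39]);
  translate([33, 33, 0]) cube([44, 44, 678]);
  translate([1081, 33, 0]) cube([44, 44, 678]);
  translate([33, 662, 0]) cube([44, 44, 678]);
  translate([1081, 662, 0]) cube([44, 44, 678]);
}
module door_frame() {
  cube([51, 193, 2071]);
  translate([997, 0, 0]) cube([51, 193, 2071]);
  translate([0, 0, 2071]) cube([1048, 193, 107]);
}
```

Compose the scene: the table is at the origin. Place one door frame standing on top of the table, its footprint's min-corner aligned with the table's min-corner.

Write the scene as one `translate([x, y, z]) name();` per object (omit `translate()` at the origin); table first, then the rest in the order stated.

table();
translate([0, 0, 717]) door_frame();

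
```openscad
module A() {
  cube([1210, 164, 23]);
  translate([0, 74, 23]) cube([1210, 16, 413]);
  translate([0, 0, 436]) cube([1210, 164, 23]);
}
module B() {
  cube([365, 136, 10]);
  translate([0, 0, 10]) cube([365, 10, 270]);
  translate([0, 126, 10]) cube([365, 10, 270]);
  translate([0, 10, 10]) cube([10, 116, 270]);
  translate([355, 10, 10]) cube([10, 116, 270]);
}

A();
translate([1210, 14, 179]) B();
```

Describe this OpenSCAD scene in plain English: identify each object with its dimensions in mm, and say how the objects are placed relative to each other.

A is an I-beam lying along x, 1210 mm long. Overall section height 459 mm. Two flanges 164 mm wide (y) and 23 mm thick, one on the floor and one at the top; a web 16 mm thick runs between them, centred on the flange width.

B is an open-topped rectangular box: outside dimensions 365×136×280 mm, with a uniform wall and base thickness of 10 mm. The base is a full 365×136 slab on the floor; four walls sit on top of the base. The front and back walls (the −y and +y sides) span the full width; the two side walls fit between them.

The open box is beside the I-beam with their tops flush at z = 459.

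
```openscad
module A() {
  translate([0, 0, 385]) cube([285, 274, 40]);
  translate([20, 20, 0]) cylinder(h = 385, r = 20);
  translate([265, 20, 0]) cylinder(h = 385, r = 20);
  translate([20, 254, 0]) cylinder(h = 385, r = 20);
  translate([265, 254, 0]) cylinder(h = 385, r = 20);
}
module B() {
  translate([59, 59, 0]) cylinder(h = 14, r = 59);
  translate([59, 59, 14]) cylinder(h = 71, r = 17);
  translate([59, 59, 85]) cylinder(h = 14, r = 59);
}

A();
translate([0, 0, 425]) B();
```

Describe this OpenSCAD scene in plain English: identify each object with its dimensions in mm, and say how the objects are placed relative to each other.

A is a four-legged stool. The seat is a 285×274×40 mm slab whose top surface is at z = 425 mm; four round legs, each 40 mm in diameter, run from the floor (z = 0) to the underside of the seat, each leg's axis is inset half a diameter from the nearest pair of seat edges (so the leg's bounding box is flush with the corner).

B is a spool: two coaxial disc flanges of radius 59 mm and thickness 14 mm, joined by a core cylinder of radius 17 mm and height 71 mm. The lower flange rests on z = 0 and the three cylinders share a vertical axis.

The spool is on top of the stool.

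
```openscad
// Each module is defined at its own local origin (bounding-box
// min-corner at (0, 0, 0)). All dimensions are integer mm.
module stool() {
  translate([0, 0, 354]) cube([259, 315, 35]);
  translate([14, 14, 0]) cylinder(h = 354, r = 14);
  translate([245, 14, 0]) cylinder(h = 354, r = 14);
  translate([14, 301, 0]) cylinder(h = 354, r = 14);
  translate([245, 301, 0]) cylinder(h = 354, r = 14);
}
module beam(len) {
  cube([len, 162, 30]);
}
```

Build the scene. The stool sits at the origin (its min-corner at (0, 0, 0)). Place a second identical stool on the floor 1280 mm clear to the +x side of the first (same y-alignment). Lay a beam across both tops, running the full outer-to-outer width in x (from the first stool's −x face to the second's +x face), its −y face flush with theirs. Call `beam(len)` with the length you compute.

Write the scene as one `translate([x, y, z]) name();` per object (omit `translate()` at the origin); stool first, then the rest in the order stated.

stool();
translate([1539, 0, 0]) stool();
translate([0, 0, 389]) beam(1798);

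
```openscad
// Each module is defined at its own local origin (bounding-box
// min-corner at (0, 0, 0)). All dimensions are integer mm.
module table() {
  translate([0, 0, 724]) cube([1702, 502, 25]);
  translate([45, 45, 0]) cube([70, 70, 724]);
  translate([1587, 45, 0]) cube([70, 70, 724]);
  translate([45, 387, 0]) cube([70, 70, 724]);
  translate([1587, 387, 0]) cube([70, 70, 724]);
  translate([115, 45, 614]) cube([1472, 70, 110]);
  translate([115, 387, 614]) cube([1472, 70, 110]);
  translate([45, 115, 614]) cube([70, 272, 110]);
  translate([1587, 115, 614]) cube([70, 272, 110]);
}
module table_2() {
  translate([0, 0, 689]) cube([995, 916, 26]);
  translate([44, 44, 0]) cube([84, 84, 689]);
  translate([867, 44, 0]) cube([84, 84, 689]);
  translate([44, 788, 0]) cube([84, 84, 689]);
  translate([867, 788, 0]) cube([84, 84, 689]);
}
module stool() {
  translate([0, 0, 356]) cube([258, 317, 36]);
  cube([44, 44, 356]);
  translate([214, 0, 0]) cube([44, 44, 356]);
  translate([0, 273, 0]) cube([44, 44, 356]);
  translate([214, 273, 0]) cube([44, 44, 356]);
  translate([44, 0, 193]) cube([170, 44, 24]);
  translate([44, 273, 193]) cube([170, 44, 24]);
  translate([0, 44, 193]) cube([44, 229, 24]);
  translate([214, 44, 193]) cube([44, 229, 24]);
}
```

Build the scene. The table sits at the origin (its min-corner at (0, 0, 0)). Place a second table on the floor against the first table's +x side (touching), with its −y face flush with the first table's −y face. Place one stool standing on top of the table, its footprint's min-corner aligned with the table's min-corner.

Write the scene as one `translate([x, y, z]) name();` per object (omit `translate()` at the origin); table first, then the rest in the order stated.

table();
translate([1702, 0, 0]) table_2();
translate([0, 0, 749]) stool();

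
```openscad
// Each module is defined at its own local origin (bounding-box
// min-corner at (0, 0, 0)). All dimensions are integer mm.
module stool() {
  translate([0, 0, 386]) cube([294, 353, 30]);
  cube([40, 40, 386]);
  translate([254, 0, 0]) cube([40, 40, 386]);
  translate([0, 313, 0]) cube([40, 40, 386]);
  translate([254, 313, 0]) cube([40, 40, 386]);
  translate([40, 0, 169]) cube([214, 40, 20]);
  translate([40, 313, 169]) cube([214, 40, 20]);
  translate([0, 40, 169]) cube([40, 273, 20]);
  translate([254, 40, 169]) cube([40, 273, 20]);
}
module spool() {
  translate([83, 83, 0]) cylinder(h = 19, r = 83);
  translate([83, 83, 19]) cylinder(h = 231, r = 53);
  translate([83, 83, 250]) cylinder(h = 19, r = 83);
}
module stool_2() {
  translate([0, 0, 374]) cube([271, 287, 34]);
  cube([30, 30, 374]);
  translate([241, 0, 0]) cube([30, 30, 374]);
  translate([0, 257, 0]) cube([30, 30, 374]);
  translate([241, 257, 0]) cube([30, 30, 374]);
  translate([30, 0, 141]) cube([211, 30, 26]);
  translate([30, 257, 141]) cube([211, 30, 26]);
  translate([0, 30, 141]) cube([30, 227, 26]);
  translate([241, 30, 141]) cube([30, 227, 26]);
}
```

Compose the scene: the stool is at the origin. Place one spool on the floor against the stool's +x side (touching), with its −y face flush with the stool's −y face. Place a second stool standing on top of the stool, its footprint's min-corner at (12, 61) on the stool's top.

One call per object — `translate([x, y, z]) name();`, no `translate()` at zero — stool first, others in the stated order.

stool();
translate([294, 0, 0]) spool();
translate([12, 61, 416]) stool_2();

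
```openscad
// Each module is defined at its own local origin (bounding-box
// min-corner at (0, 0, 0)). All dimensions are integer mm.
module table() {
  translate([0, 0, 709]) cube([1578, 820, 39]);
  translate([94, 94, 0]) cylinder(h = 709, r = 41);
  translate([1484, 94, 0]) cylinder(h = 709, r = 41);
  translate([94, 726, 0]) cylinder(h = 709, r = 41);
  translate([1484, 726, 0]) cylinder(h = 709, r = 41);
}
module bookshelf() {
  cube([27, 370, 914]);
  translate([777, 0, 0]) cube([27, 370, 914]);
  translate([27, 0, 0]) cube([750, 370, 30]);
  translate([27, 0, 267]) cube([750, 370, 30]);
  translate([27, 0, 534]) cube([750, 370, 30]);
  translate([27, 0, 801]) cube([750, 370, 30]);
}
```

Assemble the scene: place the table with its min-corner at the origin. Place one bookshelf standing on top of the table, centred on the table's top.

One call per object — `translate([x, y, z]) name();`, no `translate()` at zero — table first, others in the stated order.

table();
translate([387, 225, 748]) bookshelf();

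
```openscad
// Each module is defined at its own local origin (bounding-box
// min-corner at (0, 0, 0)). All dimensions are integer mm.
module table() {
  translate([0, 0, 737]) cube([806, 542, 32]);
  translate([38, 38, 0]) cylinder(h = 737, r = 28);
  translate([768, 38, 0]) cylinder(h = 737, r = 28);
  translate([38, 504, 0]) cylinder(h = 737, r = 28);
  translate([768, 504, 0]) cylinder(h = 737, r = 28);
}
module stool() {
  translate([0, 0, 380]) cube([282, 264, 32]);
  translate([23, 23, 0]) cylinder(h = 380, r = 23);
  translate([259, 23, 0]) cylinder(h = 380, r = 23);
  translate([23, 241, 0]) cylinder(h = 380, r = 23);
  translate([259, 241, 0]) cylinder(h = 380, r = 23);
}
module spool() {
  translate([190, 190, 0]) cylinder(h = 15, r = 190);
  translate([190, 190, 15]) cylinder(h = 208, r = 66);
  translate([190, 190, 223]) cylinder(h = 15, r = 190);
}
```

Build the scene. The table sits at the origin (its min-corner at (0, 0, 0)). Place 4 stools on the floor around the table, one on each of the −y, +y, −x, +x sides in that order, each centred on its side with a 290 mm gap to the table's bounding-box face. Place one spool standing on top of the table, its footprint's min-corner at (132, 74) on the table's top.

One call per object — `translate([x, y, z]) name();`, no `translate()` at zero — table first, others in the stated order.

table();
translate([262, -554, 0]) stool();
translate([262, 832, 0]) stool();
translate([-572, 139, 0]) stool();
translate([1096, 139, 0]) stool();
translate([132, 74, 769]) spool();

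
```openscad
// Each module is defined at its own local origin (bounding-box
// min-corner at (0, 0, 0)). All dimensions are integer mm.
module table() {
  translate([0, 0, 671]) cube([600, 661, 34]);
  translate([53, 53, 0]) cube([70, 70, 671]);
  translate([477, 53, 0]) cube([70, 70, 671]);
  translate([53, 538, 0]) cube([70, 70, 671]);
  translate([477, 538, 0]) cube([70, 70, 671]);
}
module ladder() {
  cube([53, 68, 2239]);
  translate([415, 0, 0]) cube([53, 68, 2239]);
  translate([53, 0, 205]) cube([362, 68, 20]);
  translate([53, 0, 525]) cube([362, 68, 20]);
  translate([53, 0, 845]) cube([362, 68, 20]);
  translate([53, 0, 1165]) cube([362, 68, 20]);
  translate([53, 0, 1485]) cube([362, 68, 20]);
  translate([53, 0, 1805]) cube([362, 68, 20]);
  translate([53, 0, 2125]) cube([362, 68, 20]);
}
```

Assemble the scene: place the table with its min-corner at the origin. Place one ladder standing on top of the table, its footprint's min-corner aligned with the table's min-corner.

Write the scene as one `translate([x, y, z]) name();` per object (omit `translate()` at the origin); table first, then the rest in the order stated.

table();
translate([0, 0, 705]) ladder();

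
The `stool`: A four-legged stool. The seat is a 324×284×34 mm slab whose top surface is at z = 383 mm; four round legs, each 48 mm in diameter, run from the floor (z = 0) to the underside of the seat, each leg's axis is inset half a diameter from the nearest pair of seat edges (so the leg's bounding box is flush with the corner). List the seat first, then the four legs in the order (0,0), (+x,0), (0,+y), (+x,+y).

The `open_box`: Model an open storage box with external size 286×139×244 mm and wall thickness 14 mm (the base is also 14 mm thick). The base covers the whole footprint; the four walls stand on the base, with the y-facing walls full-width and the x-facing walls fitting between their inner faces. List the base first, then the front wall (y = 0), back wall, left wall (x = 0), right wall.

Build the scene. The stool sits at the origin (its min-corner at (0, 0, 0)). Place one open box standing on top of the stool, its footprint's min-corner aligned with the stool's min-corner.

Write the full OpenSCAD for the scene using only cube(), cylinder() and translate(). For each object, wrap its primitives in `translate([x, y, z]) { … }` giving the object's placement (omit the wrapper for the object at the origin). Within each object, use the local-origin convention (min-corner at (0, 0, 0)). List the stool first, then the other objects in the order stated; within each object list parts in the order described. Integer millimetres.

translate([0, 0, 349]) cube([324, 284, 34]);
translate([24, 24, 0]) cylinder(h = 349, r = 24);
translate([300, 24, 0]) cylinder(h = 349, r = 24);
translate([24, 260, 0]) cylinder(h = 349, r = 24);
translate([300, 260, 0]) cylinder(h = 349, r = 24);
translate([0, 0, 383]) {
  cube([286, 139, 14]);
  translate([0, 0, 14]) cube([286, 14, 230]);
  translate([0, 125, 14]) cube([286, 14, 230]);
  translate([0, 14, 14]) cube([14, 111, 230]);
  translate([272, 14, 14]) cube([14, 111, 230]);
}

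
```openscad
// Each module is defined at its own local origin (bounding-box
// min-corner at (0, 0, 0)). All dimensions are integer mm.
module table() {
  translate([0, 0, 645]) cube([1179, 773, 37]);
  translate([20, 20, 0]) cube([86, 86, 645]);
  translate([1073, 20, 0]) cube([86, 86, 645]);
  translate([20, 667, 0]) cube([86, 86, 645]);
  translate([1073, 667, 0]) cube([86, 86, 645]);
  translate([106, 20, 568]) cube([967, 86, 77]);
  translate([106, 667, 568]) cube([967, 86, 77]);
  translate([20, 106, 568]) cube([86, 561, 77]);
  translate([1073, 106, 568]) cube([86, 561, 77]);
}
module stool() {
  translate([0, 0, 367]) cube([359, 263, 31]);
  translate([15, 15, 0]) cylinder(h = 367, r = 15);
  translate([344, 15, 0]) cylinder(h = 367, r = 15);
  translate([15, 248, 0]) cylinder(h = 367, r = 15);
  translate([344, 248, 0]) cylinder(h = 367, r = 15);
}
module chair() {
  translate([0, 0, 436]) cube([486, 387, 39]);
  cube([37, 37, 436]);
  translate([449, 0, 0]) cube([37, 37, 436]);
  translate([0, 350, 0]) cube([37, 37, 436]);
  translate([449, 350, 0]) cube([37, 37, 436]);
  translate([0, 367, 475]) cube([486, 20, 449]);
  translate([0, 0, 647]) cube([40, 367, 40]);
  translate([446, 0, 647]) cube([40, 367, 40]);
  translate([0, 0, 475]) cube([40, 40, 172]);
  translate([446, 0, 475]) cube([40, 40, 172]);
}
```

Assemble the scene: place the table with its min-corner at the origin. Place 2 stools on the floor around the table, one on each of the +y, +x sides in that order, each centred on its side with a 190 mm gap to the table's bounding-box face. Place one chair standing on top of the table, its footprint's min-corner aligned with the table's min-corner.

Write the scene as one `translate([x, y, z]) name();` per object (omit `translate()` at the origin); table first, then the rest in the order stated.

table();
translate([410, 963, 0]) stool();
translate([1369, 255, 0]) stool();
translate([0, 0, 682]) chair();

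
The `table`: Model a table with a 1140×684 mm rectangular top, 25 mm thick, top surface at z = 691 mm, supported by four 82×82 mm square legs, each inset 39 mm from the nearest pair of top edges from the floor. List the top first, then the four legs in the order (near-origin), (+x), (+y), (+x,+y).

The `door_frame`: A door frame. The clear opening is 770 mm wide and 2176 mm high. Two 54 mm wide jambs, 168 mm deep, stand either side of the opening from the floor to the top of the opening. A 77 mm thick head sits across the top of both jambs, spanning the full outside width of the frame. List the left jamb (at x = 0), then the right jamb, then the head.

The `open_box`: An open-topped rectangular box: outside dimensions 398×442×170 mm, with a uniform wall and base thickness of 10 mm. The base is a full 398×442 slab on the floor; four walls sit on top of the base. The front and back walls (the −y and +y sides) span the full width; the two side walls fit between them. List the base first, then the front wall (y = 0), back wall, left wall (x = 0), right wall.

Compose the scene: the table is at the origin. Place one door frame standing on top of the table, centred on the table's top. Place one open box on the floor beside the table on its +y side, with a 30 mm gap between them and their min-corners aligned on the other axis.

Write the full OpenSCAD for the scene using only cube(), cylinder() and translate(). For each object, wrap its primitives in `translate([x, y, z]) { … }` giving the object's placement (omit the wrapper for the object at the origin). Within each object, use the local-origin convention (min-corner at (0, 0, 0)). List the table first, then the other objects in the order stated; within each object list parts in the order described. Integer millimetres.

translate([0, 0, 666]) cube([1140, 684, 25]);
translate([39, 39, 0]) cube([82, 82, 666]);
translate([1019, 39, 0]) cube([82, 82, 666]);
translate([39, 563, 0]) cube([82, 82, 666]);
translate([1019, 563, 0]) cube([82, 82, 666]);
translate([131, 258, 691]) {
  cube([54, 168, 2176]);
  translate([824, 0, 0]) cube([54, 168, 2176]);
  translate([0, 0, 2176]) cube([878, 168, 77]);
}
translate([0, 714, 0]) {
  cube([398, 442, 10]);
  translate([0, 0, 10]) cube([398, 10, 160]);
  translate([0, 432, 10]) cube([398, 10, 160]);
  translate([0, 10, 10]) cube([10, 422, 160]);
  translate([388, 10, 10]) cube([10, 422, 160]);
}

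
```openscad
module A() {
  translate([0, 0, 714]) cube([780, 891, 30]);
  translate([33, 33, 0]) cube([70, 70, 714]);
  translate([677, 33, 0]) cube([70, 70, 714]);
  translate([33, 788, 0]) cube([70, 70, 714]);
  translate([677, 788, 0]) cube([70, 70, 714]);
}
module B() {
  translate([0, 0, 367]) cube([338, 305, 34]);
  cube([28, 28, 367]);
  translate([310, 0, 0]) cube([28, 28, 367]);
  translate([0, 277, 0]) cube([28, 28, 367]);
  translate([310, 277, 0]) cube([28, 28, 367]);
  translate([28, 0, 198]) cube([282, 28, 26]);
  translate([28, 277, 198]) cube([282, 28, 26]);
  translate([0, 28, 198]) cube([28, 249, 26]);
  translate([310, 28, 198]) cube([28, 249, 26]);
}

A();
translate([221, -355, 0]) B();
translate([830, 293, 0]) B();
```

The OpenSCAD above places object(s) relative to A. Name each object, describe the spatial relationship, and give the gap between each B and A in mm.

Each stool's nearest face is 50 mm from the table's bounding box.

A is a table. B is a stool. Two stools sit around the table at the −y, +x sides. The gap between each stool and the table is 50 mm.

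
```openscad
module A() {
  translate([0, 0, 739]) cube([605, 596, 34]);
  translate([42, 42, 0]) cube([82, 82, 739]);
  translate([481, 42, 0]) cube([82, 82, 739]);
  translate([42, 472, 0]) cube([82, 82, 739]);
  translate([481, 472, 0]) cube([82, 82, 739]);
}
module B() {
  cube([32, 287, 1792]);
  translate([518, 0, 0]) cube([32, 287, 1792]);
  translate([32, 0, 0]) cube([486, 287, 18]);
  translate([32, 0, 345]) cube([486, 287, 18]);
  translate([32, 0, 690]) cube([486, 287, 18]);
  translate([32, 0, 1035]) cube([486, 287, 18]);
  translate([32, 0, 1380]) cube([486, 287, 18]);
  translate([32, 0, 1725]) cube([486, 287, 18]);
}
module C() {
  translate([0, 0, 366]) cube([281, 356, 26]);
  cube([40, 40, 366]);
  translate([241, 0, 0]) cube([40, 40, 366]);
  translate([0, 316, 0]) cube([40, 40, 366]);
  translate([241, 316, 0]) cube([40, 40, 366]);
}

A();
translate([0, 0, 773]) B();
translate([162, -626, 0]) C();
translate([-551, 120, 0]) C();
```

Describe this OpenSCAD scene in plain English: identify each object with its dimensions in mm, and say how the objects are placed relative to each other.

A is a rectangular dining table. The top is 605×596×34 mm with its upper surface at z = 773 mm. It stands on four 82×82 mm square legs, each inset 42 mm from the nearest pair of top edges, running from the floor to the underside of the top.

B is a bookshelf 550 mm wide overall, 287 mm deep and 1792 mm tall. The two sides are 32 mm thick vertical panels. 6 horizontal shelves of 18 mm thickness span between the inner faces of the sides; the lowest shelf sits on the floor and shelves are stacked with a clear vertical gap of 327 mm between each pair.

C is a four-legged stool. The seat is 281×356 mm, 26 mm thick, top at z = 392 mm. It stands on four square legs, each 40×40 mm in cross-section, from z = 0 to the seat underside, each flush with a corner of the seat.

The bookshelf is on top of the table. Two stools sit around the table at the −y, −x sides.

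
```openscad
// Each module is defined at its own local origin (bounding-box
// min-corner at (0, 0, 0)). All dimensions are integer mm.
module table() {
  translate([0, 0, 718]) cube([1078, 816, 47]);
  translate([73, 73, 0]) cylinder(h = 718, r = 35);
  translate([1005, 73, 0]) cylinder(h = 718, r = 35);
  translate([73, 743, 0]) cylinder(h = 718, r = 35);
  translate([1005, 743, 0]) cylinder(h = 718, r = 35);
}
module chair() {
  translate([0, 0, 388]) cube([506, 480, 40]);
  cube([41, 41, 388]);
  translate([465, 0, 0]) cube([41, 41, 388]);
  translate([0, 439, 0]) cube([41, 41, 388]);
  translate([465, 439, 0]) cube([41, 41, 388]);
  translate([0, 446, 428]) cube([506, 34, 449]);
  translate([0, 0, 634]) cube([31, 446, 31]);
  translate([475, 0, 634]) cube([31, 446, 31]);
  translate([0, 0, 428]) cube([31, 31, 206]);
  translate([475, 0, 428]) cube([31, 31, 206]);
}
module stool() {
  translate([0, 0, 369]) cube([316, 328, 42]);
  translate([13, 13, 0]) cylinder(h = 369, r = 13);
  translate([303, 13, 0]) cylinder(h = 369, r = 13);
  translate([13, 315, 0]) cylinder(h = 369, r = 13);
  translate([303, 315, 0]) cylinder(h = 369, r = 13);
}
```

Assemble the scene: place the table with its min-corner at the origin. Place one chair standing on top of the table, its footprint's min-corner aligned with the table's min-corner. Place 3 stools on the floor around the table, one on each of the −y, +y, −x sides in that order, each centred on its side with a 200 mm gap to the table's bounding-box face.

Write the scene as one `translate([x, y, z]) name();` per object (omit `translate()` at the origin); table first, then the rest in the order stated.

table();
translate([0, 0, 765]) chair();
translate([381, -528, 0]) stool();
translate([381, 1016, 0]) stool();
translate([-516, 244, 0]) stool();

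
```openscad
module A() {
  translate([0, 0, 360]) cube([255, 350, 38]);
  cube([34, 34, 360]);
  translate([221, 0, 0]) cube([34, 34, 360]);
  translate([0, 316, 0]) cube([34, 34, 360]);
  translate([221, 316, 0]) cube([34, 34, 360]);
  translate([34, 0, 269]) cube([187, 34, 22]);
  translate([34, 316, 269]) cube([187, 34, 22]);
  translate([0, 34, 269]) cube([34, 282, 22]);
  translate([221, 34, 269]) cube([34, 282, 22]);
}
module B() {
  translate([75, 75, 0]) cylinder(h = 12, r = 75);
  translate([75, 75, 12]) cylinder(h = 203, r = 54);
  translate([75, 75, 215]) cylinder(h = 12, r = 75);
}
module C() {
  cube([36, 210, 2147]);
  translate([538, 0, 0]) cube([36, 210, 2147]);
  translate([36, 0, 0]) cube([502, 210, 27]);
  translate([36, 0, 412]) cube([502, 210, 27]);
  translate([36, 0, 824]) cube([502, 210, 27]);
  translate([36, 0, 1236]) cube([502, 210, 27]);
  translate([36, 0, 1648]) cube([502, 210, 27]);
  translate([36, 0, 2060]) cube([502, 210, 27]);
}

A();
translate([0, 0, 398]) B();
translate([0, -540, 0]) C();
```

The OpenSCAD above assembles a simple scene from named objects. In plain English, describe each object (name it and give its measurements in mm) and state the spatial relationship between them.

A is a simple wooden stool: a rectangular seat 255 mm (x) by 350 mm (y), 38 mm thick, top face at z = 398 mm, on four square legs, each 34×34 mm in cross-section. The legs rest on z = 0, each flush with a corner of the seat. Four stretchers, 34 mm wide and 22 mm tall, connect adjacent legs with their undersides at z = 269 mm, each running between the inner faces of the legs it joins and aligned with the legs' outer faces on the other axis.

B is a spool: two coaxial disc flanges of radius 75 mm and thickness 12 mm, joined by a core cylinder of radius 54 mm and height 203 mm. The lower flange rests on z = 0 and the three cylinders share a vertical axis.

C is an open bookshelf. Two side panels, each 36 mm thick, 210 mm deep and 2147 mm tall, stand 574 mm apart (outside-to-outside). Between them sit 6 shelves, each 27 mm thick and 210 mm deep, spanning the full gap between the sides. The bottom shelf rests on the floor (its underside at z = 0) and the clear gap between one shelf's top and the next shelf's underside is 385 mm.

The spool is on top of the stool. The bookshelf is on the floor beside the stool on its −y side.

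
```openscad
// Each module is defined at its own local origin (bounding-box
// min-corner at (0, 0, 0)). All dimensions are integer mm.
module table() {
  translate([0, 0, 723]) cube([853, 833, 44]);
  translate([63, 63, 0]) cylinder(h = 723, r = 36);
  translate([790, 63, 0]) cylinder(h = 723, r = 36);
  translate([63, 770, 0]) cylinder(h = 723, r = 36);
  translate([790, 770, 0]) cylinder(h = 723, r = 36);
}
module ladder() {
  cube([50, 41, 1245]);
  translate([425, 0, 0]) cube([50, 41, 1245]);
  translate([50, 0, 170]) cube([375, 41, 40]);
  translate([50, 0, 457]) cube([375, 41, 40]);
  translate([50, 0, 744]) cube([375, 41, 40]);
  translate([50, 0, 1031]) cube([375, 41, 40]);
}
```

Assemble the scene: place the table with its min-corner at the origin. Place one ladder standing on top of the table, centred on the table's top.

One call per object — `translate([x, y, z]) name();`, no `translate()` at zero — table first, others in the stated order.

table();
translate([189, 396, 767]) ladder();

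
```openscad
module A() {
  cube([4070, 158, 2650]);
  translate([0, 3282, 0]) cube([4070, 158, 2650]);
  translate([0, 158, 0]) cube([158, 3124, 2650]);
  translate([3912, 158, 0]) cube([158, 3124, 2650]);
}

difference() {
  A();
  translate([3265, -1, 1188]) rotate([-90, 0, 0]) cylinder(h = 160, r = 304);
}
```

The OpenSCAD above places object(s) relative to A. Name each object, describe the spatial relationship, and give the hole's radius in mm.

A is a house frame. The house frame has a circular hole through its front wall. The hole's radius is 304 mm.

The subtracted cylinder has r = 304 mm.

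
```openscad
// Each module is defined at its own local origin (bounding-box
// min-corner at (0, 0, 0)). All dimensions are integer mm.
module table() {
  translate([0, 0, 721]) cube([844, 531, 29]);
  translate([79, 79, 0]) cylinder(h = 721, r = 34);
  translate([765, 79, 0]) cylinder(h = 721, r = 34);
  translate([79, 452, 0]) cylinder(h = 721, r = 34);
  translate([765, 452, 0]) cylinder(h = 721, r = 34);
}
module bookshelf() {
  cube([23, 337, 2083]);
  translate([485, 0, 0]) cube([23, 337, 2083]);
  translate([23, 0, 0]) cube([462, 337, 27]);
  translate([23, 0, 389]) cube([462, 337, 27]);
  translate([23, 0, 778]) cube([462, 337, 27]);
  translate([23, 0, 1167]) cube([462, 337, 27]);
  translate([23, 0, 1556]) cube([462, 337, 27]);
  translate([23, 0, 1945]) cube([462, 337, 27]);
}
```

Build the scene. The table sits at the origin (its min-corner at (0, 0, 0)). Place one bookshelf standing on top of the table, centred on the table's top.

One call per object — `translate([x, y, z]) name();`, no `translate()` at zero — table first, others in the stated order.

table();
translate([168, 97, 750]) bookshelf();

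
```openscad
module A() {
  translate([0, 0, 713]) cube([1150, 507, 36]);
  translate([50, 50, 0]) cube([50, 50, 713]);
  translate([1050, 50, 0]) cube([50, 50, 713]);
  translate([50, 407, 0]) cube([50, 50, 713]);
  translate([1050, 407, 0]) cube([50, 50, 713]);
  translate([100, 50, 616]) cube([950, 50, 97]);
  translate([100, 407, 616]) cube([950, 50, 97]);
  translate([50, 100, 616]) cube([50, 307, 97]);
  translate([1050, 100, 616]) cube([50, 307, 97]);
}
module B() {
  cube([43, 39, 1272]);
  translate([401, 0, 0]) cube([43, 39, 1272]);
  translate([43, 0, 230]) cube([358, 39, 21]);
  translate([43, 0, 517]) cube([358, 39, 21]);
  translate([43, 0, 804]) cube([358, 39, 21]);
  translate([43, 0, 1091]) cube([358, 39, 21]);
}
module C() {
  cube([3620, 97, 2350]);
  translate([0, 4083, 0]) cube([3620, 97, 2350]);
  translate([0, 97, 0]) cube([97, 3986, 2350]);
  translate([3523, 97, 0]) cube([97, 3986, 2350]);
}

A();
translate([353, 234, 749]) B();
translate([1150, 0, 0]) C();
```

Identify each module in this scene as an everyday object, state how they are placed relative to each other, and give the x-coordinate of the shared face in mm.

A is a table. B is a ladder. C is a house frame. The ladder is on top of the table, centred. The house frame is against the table's +x side, with their −y faces flush. The x-coordinate of the shared face is 1150 mm.

The table's +x face and the house frame's −x face are both at x = 1150 mm.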